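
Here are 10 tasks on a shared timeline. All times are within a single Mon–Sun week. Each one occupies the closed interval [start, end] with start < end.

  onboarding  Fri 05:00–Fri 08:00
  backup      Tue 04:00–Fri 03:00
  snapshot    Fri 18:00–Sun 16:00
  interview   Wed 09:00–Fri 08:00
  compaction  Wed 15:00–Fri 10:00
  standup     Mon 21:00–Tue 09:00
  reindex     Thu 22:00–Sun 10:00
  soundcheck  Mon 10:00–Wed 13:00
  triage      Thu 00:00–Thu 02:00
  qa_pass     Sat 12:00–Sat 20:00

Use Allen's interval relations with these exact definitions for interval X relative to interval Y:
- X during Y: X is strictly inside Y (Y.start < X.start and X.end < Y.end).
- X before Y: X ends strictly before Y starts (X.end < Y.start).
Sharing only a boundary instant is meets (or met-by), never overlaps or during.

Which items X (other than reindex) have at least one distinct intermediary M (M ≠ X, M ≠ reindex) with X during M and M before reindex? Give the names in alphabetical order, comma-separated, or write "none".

standup

Target reindex = [Thu 22:00, Sun 10:00].
Intermediaries M with M before reindex: soundcheck, standup, triage.
Via soundcheck — items with X during soundcheck: standup.
Via standup — items with X during standup: none.
Via triage — items with X during triage: none.
Union: standup.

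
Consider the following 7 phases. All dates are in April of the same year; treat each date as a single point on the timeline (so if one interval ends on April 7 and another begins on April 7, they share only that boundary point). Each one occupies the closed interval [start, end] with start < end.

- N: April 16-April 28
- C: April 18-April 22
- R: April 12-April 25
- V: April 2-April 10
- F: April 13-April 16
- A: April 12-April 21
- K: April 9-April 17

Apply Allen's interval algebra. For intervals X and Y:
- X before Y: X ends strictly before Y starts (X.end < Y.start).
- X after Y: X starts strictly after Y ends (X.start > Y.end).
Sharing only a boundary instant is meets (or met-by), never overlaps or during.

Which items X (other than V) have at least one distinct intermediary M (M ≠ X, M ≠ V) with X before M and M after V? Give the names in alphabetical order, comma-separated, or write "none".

F, K

Target V = [April 2, April 10].
Intermediaries M with M after V: A, C, F, N, R.
Via A — items with X before A: none.
Via C — items with X before C: F, K.
Via F — items with X before F: none.
Via N — items with X before N: none.
Via R — items with X before R: none.
Union: F, K.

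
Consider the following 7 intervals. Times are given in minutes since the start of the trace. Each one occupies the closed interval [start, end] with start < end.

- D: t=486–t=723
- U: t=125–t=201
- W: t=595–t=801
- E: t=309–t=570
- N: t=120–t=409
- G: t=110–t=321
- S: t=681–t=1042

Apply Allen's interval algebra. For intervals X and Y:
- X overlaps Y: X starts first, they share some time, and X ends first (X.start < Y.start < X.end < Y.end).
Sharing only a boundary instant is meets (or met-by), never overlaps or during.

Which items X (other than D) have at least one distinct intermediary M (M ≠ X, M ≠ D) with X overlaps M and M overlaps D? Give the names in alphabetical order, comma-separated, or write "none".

G, N

Target D = [t=486, t=723].
Intermediaries M with M overlaps D: E.
Via E — items with X overlaps E: G, N.
Union: G, N.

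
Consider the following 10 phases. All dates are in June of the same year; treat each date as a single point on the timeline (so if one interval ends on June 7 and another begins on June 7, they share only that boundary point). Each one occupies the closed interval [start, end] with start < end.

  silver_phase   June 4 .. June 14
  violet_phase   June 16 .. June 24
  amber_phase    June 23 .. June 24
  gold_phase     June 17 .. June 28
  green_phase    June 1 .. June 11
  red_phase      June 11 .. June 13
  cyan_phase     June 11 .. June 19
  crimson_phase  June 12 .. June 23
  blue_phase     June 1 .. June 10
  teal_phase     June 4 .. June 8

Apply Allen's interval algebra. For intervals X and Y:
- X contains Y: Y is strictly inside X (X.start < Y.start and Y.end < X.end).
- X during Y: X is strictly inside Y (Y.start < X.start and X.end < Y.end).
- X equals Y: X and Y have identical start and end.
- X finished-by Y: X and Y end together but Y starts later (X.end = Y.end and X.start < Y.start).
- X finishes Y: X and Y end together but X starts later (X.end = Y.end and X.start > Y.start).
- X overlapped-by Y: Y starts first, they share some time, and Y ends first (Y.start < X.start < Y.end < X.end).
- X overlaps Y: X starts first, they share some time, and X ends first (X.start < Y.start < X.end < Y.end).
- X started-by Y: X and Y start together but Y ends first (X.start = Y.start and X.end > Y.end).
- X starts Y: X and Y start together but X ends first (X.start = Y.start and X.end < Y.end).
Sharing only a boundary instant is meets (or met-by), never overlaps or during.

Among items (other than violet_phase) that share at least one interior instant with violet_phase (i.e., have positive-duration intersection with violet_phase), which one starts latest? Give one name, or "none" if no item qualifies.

amber_phase

Target violet_phase = [June 16, June 24].
amber_phase [June 23, June 24] → finishes → candidate.
blue_phase [June 1, June 10] → before → excluded.
crimson_phase [June 12, June 23] → overlaps → candidate.
cyan_phase [June 11, June 19] → overlaps → candidate.
gold_phase [June 17, June 28] → overlapped-by → candidate.
green_phase [June 1, June 11] → before → excluded.
red_phase [June 11, June 13] → before → excluded.
silver_phase [June 4, June 14] → before → excluded.
teal_phase [June 4, June 8] → before → excluded.
Among candidates, latest start is June 23 → amber_phase.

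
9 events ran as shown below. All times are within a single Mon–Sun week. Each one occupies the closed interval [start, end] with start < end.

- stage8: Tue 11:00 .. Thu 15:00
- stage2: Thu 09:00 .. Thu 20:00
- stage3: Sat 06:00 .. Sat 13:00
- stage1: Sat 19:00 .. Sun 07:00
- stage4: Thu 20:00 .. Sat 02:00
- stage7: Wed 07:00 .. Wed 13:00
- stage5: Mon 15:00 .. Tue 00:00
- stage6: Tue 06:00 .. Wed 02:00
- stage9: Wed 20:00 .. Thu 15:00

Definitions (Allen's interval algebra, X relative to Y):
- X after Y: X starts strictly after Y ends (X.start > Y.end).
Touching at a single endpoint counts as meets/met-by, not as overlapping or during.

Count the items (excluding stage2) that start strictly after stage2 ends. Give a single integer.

Target stage2 = [Thu 09:00, Thu 20:00].
stage1 [Sat 19:00, Sun 07:00] → after → counts.
stage3 [Sat 06:00, Sat 13:00] → after → counts.
stage4 [Thu 20:00, Sat 02:00] → met-by → no.
stage5 [Mon 15:00, Tue 00:00] → before → no.
stage6 [Tue 06:00, Wed 02:00] → before → no.
stage7 [Wed 07:00, Wed 13:00] → before → no.
stage8 [Tue 11:00, Thu 15:00] → overlaps → no.
stage9 [Wed 20:00, Thu 15:00] → overlaps → no.
Total: 2.

2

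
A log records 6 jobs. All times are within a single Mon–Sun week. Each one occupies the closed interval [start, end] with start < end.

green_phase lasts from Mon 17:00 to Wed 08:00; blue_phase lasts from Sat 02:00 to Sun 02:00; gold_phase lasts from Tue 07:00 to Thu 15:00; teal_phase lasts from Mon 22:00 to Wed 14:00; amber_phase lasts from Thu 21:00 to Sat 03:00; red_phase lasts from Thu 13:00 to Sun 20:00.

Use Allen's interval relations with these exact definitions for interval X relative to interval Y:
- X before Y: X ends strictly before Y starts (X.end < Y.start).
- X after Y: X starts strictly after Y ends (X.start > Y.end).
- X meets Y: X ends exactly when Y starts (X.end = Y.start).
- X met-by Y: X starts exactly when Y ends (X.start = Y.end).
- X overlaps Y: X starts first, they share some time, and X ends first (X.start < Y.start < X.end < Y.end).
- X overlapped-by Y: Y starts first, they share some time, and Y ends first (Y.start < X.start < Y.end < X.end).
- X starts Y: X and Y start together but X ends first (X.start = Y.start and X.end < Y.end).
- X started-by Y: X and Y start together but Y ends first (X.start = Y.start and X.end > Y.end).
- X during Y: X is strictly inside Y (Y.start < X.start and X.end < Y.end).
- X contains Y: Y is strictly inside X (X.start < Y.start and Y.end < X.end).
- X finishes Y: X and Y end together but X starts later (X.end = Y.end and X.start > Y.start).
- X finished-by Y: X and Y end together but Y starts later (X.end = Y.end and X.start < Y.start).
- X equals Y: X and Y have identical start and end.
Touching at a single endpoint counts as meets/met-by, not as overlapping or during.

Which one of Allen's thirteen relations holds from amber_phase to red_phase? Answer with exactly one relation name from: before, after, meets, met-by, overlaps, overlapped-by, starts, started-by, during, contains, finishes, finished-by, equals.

during

amber_phase = [Thu 21:00, Sat 03:00]; red_phase = [Thu 13:00, Sun 20:00].
Compare endpoints: amber_phase.start > red_phase.start, amber_phase.start < red_phase.end, amber_phase.end > red_phase.start, amber_phase.end < red_phase.end.
That pattern is 'during'.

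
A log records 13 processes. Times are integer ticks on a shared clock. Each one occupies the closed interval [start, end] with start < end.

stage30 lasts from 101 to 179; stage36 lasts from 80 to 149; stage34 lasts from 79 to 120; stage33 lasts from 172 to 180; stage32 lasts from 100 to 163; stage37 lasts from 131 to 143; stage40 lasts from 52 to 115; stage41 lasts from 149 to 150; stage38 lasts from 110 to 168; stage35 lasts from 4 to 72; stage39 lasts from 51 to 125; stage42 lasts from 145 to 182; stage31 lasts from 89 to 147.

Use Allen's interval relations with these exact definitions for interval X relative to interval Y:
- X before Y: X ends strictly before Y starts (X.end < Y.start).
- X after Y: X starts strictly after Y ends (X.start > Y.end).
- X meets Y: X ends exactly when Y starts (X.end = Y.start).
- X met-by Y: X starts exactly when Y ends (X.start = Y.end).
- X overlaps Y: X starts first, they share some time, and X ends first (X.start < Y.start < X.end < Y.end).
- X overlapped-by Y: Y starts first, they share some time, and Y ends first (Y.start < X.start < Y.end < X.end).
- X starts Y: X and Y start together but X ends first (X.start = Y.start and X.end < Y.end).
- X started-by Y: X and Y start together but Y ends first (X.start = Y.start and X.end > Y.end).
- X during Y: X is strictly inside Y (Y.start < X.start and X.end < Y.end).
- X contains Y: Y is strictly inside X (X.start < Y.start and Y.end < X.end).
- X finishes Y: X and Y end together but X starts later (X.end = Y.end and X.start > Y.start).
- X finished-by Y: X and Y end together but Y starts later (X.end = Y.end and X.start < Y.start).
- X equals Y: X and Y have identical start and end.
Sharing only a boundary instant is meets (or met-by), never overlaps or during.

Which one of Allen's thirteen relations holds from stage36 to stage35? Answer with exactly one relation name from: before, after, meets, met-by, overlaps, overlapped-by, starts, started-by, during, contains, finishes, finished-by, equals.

stage36 = [80, 149]; stage35 = [4, 72].
Compare endpoints: stage36.start > stage35.start, stage36.start > stage35.end, stage36.end > stage35.start, stage36.end > stage35.end.
That pattern is 'after'.

after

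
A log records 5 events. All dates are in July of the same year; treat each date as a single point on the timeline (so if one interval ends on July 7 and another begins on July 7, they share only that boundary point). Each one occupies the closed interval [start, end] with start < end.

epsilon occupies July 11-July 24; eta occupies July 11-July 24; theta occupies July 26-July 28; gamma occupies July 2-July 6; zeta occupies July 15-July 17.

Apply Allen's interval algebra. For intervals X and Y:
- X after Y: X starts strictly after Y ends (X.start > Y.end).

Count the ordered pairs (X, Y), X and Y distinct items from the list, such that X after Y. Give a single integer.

7

Checking all 20 ordered pairs for relation 'after'; matching pairs in alphabetical order:
(epsilon, gamma): epsilon after gamma ✓
(eta, gamma): eta after gamma ✓
(theta, epsilon): theta after epsilon ✓
(theta, eta): theta after eta ✓
(theta, gamma): theta after gamma ✓
(theta, zeta): theta after zeta ✓
(zeta, gamma): zeta after gamma ✓
Count: 7.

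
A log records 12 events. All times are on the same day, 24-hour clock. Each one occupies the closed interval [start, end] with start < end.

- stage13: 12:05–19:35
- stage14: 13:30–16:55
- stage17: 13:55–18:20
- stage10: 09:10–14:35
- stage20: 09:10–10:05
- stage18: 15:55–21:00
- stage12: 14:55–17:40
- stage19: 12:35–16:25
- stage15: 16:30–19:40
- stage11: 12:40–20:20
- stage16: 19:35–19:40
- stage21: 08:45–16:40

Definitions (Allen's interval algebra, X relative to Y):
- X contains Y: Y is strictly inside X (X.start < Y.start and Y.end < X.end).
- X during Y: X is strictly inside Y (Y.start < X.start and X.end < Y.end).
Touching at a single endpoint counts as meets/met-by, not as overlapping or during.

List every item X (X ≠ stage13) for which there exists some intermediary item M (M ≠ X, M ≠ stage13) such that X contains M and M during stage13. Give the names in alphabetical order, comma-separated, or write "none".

stage11, stage17, stage21

Target stage13 = [12:05, 19:35].
Intermediaries M with M during stage13: stage12, stage14, stage17, stage19.
Via stage12 — items with X contains stage12: stage11, stage17.
Via stage14 — items with X contains stage14: stage11.
Via stage17 — items with X contains stage17: stage11.
Via stage19 — items with X contains stage19: stage21.
Union: stage11, stage17, stage21.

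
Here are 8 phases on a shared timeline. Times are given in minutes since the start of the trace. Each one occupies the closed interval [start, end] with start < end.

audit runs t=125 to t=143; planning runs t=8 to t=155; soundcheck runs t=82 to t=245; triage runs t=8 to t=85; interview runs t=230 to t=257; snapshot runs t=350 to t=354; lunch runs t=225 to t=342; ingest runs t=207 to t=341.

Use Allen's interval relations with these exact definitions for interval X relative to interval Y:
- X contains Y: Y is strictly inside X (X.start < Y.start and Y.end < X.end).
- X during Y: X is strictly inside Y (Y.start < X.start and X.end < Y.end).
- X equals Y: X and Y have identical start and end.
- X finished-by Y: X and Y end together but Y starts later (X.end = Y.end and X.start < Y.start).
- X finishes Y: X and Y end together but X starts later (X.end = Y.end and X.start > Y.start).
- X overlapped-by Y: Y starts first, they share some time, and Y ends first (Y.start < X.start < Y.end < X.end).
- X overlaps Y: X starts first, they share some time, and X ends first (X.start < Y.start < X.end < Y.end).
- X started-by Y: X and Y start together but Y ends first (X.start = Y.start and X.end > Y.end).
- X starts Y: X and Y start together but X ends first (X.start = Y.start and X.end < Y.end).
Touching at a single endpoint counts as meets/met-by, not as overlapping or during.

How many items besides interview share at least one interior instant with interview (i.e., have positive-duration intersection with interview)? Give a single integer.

Target interview = [t=230, t=257].
audit [t=125, t=143] → before → no.
ingest [t=207, t=341] → contains → counts.
lunch [t=225, t=342] → contains → counts.
planning [t=8, t=155] → before → no.
snapshot [t=350, t=354] → after → no.
soundcheck [t=82, t=245] → overlaps → counts.
triage [t=8, t=85] → before → no.
Total: 3.

3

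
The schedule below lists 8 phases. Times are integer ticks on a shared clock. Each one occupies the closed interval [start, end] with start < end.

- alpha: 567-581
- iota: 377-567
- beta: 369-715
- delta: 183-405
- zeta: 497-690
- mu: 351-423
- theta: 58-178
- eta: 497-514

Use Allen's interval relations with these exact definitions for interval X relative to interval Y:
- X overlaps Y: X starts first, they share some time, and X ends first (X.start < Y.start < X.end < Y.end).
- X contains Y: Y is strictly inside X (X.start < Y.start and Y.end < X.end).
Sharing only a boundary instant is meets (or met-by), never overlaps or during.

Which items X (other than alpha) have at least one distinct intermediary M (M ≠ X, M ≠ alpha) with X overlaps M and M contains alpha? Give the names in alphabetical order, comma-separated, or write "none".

delta, iota, mu

Target alpha = [567, 581].
Intermediaries M with M contains alpha: beta, zeta.
Via beta — items with X overlaps beta: delta, mu.
Via zeta — items with X overlaps zeta: iota.
Union: delta, iota, mu.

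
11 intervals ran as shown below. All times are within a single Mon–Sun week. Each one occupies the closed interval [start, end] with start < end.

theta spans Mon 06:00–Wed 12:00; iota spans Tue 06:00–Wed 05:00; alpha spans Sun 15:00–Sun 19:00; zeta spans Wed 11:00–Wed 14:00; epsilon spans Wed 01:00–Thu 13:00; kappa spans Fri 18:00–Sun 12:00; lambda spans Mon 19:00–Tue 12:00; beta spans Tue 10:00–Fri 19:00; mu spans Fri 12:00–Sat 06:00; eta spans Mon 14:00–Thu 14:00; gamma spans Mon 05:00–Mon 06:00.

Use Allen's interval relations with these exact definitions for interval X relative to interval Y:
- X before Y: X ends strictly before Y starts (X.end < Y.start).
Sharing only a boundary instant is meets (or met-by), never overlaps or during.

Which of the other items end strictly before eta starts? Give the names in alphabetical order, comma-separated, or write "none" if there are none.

gamma

Target eta = [Mon 14:00, Thu 14:00].
alpha [Sun 15:00, Sun 19:00] → after → no.
beta [Tue 10:00, Fri 19:00] → overlapped-by → no.
epsilon [Wed 01:00, Thu 13:00] → during → no.
gamma [Mon 05:00, Mon 06:00] → before → yes.
iota [Tue 06:00, Wed 05:00] → during → no.
kappa [Fri 18:00, Sun 12:00] → after → no.
lambda [Mon 19:00, Tue 12:00] → during → no.
mu [Fri 12:00, Sat 06:00] → after → no.
theta [Mon 06:00, Wed 12:00] → overlaps → no.
zeta [Wed 11:00, Wed 14:00] → during → no.
Result: gamma.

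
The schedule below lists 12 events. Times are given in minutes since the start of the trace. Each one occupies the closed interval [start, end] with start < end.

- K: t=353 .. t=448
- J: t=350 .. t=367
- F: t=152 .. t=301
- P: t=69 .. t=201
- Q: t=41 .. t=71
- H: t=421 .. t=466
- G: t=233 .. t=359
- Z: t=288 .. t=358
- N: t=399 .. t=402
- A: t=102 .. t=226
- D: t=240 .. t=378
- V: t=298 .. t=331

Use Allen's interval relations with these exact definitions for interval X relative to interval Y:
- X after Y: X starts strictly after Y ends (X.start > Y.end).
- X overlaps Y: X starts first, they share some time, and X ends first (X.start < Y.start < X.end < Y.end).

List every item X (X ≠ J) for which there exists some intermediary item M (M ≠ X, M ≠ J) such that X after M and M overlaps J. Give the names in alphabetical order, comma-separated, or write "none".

Target J = [t=350, t=367].
Intermediaries M with M overlaps J: G, Z.
Via G — items with X after G: H, N.
Via Z — items with X after Z: H, N.
Union: H, N.

H, N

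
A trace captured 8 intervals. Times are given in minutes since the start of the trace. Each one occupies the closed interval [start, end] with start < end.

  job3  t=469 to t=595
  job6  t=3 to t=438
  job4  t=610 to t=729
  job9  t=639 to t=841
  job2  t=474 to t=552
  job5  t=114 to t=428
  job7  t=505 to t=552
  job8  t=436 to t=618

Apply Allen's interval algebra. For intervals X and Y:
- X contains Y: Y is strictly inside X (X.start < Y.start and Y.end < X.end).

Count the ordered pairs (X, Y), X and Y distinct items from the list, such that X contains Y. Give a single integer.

Checking all 56 ordered pairs for relation 'contains'; matching pairs in alphabetical order:
(job3, job2): job3 contains job2 ✓
(job3, job7): job3 contains job7 ✓
(job6, job5): job6 contains job5 ✓
(job8, job2): job8 contains job2 ✓
(job8, job3): job8 contains job3 ✓
(job8, job7): job8 contains job7 ✓
Count: 6.

6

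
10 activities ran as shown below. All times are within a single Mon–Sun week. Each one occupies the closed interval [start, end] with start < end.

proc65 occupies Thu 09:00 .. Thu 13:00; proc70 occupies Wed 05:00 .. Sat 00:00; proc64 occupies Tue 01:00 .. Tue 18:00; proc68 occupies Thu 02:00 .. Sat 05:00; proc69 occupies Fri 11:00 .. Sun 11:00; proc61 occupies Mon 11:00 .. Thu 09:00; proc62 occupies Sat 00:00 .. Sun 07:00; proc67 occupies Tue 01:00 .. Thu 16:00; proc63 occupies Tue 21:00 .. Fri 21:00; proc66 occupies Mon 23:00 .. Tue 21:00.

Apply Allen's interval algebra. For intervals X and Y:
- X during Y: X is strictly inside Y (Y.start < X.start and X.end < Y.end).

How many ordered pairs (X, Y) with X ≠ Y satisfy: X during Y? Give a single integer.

8

Checking all 90 ordered pairs for relation 'during'; matching pairs in alphabetical order:
(proc62, proc69): proc62 during proc69 ✓
(proc64, proc61): proc64 during proc61 ✓
(proc64, proc66): proc64 during proc66 ✓
(proc65, proc63): proc65 during proc63 ✓
(proc65, proc67): proc65 during proc67 ✓
(proc65, proc68): proc65 during proc68 ✓
(proc65, proc70): proc65 during proc70 ✓
(proc66, proc61): proc66 during proc61 ✓
Count: 8.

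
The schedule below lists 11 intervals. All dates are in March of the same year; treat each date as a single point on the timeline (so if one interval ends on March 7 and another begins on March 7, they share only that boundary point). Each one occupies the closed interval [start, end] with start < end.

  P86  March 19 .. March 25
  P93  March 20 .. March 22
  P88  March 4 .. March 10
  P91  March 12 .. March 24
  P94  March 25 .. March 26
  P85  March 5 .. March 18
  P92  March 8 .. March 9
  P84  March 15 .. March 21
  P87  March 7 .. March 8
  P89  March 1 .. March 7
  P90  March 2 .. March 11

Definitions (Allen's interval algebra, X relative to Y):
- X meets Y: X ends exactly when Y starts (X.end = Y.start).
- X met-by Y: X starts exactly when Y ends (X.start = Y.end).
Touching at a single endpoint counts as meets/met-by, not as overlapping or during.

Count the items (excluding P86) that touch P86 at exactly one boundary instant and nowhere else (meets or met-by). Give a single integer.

Target P86 = [March 19, March 25].
P84 [March 15, March 21] → overlaps → no.
P85 [March 5, March 18] → before → no.
P87 [March 7, March 8] → before → no.
P88 [March 4, March 10] → before → no.
P89 [March 1, March 7] → before → no.
P90 [March 2, March 11] → before → no.
P91 [March 12, March 24] → overlaps → no.
P92 [March 8, March 9] → before → no.
P93 [March 20, March 22] → during → no.
P94 [March 25, March 26] → met-by → counts.
Total: 1.

1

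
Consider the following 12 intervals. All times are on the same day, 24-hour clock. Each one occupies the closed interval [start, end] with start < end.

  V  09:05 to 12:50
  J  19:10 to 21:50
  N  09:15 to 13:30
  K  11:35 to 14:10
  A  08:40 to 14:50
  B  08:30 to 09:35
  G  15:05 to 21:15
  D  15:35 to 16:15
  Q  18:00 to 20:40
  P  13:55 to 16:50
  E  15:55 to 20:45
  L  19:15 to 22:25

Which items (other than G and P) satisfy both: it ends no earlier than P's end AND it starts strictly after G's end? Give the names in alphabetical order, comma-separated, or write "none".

none

Conditions: its end is no earlier than P's end (X.end >= 16:50) AND its start is strictly after G's end (X.start > 21:15).
A: end 14:50 >= 16:50? ✗; start 08:40 > 21:15? ✗ → no.
B: end 09:35 >= 16:50? ✗; start 08:30 > 21:15? ✗ → no.
D: end 16:15 >= 16:50? ✗; start 15:35 > 21:15? ✗ → no.
E: end 20:45 >= 16:50? ✓; start 15:55 > 21:15? ✗ → no.
J: end 21:50 >= 16:50? ✓; start 19:10 > 21:15? ✗ → no.
K: end 14:10 >= 16:50? ✗; start 11:35 > 21:15? ✗ → no.
L: end 22:25 >= 16:50? ✓; start 19:15 > 21:15? ✗ → no.
N: end 13:30 >= 16:50? ✗; start 09:15 > 21:15? ✗ → no.
Q: end 20:40 >= 16:50? ✓; start 18:00 > 21:15? ✗ → no.
V: end 12:50 >= 16:50? ✗; start 09:05 > 21:15? ✗ → no.
Result: none.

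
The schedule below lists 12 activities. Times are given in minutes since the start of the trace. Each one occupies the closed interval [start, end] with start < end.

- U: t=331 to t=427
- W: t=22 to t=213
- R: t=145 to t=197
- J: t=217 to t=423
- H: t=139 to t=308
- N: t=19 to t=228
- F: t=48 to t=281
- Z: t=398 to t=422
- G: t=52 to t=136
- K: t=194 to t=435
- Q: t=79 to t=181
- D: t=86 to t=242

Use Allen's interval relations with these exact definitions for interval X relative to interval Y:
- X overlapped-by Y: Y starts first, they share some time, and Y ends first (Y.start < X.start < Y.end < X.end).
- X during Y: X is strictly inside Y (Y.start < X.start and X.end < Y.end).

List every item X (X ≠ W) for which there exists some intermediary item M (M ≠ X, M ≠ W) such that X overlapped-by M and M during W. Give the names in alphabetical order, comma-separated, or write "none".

D, H, K, Q, R

Target W = [t=22, t=213].
Intermediaries M with M during W: G, Q, R.
Via G — items with X overlapped-by G: D, Q.
Via Q — items with X overlapped-by Q: D, H, R.
Via R — items with X overlapped-by R: K.
Union: D, H, K, Q, R.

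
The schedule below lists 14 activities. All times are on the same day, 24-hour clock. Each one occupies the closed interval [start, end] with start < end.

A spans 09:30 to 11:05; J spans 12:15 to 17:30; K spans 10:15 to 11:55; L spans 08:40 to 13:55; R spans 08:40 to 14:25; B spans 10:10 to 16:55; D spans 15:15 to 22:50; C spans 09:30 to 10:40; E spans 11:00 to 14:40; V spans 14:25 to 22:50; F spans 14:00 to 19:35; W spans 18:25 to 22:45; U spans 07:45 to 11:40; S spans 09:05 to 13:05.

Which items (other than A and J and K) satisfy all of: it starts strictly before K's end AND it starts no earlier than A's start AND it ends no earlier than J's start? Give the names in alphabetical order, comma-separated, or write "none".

B, E

Conditions: its start is strictly before K's end (X.start < 11:55) AND its start is no earlier than A's start (X.start >= 09:30) AND its end is no earlier than J's start (X.end >= 12:15).
B: start 10:10 < 11:55? ✓; start 10:10 >= 09:30? ✓; end 16:55 >= 12:15? ✓ → yes.
C: start 09:30 < 11:55? ✓; start 09:30 >= 09:30? ✓; end 10:40 >= 12:15? ✗ → no.
D: start 15:15 < 11:55? ✗; start 15:15 >= 09:30? ✓; end 22:50 >= 12:15? ✓ → no.
E: start 11:00 < 11:55? ✓; start 11:00 >= 09:30? ✓; end 14:40 >= 12:15? ✓ → yes.
F: start 14:00 < 11:55? ✗; start 14:00 >= 09:30? ✓; end 19:35 >= 12:15? ✓ → no.
L: start 08:40 < 11:55? ✓; start 08:40 >= 09:30? ✗; end 13:55 >= 12:15? ✓ → no.
R: start 08:40 < 11:55? ✓; start 08:40 >= 09:30? ✗; end 14:25 >= 12:15? ✓ → no.
S: start 09:05 < 11:55? ✓; start 09:05 >= 09:30? ✗; end 13:05 >= 12:15? ✓ → no.
U: start 07:45 < 11:55? ✓; start 07:45 >= 09:30? ✗; end 11:40 >= 12:15? ✗ → no.
V: start 14:25 < 11:55? ✗; start 14:25 >= 09:30? ✓; end 22:50 >= 12:15? ✓ → no.
W: start 18:25 < 11:55? ✗; start 18:25 >= 09:30? ✓; end 22:45 >= 12:15? ✓ → no.
Result: B, E.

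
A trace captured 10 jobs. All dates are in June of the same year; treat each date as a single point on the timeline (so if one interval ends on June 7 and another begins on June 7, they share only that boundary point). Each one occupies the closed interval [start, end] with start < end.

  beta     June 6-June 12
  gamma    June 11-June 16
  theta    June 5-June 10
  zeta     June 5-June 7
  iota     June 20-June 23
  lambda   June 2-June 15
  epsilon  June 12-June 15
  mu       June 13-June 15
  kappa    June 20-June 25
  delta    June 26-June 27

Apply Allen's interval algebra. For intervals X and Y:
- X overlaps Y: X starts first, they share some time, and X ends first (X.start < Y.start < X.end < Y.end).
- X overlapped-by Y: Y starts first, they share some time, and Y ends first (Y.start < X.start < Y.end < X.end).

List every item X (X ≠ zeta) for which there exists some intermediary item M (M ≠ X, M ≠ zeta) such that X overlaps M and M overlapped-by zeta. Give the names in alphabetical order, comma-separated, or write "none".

Target zeta = [June 5, June 7].
Intermediaries M with M overlapped-by zeta: beta.
Via beta — items with X overlaps beta: theta.
Union: theta.

theta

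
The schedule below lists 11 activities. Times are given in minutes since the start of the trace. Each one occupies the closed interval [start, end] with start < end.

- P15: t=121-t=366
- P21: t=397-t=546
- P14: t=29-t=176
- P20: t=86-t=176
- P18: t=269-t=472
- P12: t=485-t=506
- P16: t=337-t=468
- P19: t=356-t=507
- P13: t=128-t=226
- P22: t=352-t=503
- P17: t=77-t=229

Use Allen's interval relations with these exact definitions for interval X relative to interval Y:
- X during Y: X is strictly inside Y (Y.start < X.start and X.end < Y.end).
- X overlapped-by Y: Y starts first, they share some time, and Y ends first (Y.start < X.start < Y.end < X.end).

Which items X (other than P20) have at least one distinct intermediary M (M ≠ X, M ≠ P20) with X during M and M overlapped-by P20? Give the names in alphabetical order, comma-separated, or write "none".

P13

Target P20 = [t=86, t=176].
Intermediaries M with M overlapped-by P20: P13, P15.
Via P13 — items with X during P13: none.
Via P15 — items with X during P15: P13.
Union: P13.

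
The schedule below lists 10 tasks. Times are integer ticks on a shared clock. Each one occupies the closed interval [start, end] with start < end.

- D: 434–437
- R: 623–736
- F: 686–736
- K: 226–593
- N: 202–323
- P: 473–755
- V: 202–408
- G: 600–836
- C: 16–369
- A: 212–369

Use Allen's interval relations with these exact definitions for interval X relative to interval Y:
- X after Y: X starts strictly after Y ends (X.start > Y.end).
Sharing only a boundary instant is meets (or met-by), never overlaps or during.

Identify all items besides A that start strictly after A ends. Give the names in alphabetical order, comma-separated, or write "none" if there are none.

D, F, G, P, R

Target A = [212, 369].
C [16, 369] → finished-by → no.
D [434, 437] → after → yes.
F [686, 736] → after → yes.
G [600, 836] → after → yes.
K [226, 593] → overlapped-by → no.
N [202, 323] → overlaps → no.
P [473, 755] → after → yes.
R [623, 736] → after → yes.
V [202, 408] → contains → no.
Result: D, F, G, P, R.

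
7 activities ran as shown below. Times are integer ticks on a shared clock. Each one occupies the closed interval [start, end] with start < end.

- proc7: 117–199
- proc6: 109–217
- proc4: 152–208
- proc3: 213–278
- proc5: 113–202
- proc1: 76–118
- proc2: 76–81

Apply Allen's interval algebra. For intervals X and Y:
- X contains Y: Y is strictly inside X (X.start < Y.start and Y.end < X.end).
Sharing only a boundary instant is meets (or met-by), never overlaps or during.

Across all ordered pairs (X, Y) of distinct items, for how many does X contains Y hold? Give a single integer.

Checking all 42 ordered pairs for relation 'contains'; matching pairs in alphabetical order:
(proc5, proc7): proc5 contains proc7 ✓
(proc6, proc4): proc6 contains proc4 ✓
(proc6, proc5): proc6 contains proc5 ✓
(proc6, proc7): proc6 contains proc7 ✓
Count: 4.

4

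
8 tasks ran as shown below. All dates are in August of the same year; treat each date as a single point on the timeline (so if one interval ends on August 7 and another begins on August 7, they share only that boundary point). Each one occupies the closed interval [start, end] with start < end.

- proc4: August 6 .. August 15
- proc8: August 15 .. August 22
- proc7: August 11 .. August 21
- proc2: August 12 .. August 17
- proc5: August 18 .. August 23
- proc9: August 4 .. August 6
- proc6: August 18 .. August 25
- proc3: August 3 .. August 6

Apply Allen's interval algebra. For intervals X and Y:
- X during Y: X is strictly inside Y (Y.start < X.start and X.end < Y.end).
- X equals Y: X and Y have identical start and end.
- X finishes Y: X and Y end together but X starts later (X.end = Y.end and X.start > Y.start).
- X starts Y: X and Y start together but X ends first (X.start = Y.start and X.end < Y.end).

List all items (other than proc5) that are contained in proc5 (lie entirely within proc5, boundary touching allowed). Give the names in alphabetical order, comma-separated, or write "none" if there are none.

Target proc5 = [August 18, August 23].
proc2 [August 12, August 17] → before → no.
proc3 [August 3, August 6] → before → no.
proc4 [August 6, August 15] → before → no.
proc6 [August 18, August 25] → started-by → no.
proc7 [August 11, August 21] → overlaps → no.
proc8 [August 15, August 22] → overlaps → no.
proc9 [August 4, August 6] → before → no.
Result: none.

none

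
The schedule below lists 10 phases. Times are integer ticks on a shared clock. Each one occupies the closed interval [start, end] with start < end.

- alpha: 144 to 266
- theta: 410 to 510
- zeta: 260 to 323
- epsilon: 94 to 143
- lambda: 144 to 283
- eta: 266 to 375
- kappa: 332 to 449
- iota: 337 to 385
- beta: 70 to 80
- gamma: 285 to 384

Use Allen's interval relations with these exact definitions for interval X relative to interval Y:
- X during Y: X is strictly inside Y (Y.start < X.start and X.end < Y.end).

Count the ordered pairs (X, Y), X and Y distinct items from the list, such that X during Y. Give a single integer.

1

Checking all 90 ordered pairs for relation 'during'; matching pairs in alphabetical order:
(iota, kappa): iota during kappa ✓
Count: 1.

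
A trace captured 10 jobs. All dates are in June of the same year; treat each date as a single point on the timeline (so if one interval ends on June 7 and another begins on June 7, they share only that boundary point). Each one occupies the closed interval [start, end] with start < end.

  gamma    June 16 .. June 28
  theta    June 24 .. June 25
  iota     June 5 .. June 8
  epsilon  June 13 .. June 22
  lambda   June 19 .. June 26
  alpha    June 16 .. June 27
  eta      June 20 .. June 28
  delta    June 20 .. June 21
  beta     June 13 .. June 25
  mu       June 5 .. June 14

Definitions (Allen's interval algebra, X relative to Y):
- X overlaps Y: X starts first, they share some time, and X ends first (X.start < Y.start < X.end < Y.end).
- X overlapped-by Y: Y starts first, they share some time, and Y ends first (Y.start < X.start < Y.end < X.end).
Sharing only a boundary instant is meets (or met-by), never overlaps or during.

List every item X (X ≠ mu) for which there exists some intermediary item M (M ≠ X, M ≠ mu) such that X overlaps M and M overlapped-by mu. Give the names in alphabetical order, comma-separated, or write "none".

Target mu = [June 5, June 14].
Intermediaries M with M overlapped-by mu: beta, epsilon.
Via beta — items with X overlaps beta: none.
Via epsilon — items with X overlaps epsilon: none.
Union: none.

none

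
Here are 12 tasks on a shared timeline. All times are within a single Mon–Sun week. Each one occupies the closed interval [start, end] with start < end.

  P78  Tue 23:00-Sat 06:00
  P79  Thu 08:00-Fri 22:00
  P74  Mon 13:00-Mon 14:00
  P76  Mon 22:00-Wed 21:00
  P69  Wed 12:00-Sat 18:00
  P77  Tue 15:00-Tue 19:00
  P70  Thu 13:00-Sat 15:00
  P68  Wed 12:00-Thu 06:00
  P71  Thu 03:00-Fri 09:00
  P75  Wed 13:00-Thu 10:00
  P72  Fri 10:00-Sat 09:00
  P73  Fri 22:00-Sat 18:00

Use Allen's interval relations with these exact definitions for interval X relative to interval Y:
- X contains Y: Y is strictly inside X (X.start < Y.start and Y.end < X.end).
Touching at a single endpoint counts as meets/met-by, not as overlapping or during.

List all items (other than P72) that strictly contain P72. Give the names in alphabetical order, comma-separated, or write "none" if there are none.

P69, P70

Target P72 = [Fri 10:00, Sat 09:00].
P68 [Wed 12:00, Thu 06:00] → before → no.
P69 [Wed 12:00, Sat 18:00] → contains → yes.
P70 [Thu 13:00, Sat 15:00] → contains → yes.
P71 [Thu 03:00, Fri 09:00] → before → no.
P73 [Fri 22:00, Sat 18:00] → overlapped-by → no.
P74 [Mon 13:00, Mon 14:00] → before → no.
P75 [Wed 13:00, Thu 10:00] → before → no.
P76 [Mon 22:00, Wed 21:00] → before → no.
P77 [Tue 15:00, Tue 19:00] → before → no.
P78 [Tue 23:00, Sat 06:00] → overlaps → no.
P79 [Thu 08:00, Fri 22:00] → overlaps → no.
Result: P69, P70.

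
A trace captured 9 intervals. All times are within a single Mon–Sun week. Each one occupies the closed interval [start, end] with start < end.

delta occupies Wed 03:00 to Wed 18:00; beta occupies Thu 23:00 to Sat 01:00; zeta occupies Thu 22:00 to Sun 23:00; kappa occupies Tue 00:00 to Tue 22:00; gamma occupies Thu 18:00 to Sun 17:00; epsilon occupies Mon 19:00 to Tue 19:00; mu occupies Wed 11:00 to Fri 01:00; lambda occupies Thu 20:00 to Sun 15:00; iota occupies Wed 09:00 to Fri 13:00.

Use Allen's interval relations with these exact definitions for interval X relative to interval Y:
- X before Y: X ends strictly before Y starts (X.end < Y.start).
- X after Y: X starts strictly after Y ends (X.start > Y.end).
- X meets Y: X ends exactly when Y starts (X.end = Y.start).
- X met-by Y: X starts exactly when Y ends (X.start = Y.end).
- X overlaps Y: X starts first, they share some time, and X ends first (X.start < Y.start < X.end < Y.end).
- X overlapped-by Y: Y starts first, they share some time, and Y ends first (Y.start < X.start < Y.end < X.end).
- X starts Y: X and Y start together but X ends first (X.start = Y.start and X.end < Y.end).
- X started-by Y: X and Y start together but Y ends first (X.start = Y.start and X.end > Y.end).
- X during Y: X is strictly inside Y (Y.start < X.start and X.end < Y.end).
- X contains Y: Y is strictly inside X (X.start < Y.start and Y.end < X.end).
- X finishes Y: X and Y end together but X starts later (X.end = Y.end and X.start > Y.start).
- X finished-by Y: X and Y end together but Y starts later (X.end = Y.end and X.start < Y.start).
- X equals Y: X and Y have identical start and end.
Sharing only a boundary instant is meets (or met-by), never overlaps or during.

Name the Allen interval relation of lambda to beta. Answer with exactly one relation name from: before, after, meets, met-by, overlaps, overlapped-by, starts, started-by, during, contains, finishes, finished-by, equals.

contains

lambda = [Thu 20:00, Sun 15:00]; beta = [Thu 23:00, Sat 01:00].
Compare endpoints: lambda.start < beta.start, lambda.start < beta.end, lambda.end > beta.start, lambda.end > beta.end.
That pattern is 'contains'.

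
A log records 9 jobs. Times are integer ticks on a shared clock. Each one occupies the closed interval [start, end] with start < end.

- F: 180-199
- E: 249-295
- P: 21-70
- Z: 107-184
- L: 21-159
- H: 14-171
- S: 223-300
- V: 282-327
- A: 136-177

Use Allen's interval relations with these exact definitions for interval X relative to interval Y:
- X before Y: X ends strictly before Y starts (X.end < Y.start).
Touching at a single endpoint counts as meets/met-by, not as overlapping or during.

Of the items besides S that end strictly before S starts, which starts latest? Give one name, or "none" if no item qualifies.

Target S = [223, 300].
A [136, 177] → before → candidate.
E [249, 295] → during → excluded.
F [180, 199] → before → candidate.
H [14, 171] → before → candidate.
L [21, 159] → before → candidate.
P [21, 70] → before → candidate.
V [282, 327] → overlapped-by → excluded.
Z [107, 184] → before → candidate.
Among candidates, latest start is 180 → F.

F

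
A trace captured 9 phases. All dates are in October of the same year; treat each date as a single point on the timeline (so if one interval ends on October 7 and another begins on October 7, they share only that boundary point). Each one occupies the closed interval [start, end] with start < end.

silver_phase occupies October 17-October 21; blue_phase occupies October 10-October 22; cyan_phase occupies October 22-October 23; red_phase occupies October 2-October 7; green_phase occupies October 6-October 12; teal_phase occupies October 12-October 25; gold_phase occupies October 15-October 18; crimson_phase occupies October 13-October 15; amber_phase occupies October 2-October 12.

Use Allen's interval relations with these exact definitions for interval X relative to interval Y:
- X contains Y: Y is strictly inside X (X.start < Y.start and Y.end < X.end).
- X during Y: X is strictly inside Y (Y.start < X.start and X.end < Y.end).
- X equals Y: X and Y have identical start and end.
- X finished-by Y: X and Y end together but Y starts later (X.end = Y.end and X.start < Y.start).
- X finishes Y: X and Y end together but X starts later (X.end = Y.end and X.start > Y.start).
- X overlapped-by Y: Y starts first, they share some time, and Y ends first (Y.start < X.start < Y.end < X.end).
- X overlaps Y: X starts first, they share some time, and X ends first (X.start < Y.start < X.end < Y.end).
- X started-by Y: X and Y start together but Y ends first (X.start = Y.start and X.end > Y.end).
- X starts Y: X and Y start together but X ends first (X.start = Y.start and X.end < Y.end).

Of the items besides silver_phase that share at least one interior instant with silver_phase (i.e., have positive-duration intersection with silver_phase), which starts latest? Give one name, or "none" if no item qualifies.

Target silver_phase = [October 17, October 21].
amber_phase [October 2, October 12] → before → excluded.
blue_phase [October 10, October 22] → contains → candidate.
crimson_phase [October 13, October 15] → before → excluded.
cyan_phase [October 22, October 23] → after → excluded.
gold_phase [October 15, October 18] → overlaps → candidate.
green_phase [October 6, October 12] → before → excluded.
red_phase [October 2, October 7] → before → excluded.
teal_phase [October 12, October 25] → contains → candidate.
Among candidates, latest start is October 15 → gold_phase.

gold_phase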